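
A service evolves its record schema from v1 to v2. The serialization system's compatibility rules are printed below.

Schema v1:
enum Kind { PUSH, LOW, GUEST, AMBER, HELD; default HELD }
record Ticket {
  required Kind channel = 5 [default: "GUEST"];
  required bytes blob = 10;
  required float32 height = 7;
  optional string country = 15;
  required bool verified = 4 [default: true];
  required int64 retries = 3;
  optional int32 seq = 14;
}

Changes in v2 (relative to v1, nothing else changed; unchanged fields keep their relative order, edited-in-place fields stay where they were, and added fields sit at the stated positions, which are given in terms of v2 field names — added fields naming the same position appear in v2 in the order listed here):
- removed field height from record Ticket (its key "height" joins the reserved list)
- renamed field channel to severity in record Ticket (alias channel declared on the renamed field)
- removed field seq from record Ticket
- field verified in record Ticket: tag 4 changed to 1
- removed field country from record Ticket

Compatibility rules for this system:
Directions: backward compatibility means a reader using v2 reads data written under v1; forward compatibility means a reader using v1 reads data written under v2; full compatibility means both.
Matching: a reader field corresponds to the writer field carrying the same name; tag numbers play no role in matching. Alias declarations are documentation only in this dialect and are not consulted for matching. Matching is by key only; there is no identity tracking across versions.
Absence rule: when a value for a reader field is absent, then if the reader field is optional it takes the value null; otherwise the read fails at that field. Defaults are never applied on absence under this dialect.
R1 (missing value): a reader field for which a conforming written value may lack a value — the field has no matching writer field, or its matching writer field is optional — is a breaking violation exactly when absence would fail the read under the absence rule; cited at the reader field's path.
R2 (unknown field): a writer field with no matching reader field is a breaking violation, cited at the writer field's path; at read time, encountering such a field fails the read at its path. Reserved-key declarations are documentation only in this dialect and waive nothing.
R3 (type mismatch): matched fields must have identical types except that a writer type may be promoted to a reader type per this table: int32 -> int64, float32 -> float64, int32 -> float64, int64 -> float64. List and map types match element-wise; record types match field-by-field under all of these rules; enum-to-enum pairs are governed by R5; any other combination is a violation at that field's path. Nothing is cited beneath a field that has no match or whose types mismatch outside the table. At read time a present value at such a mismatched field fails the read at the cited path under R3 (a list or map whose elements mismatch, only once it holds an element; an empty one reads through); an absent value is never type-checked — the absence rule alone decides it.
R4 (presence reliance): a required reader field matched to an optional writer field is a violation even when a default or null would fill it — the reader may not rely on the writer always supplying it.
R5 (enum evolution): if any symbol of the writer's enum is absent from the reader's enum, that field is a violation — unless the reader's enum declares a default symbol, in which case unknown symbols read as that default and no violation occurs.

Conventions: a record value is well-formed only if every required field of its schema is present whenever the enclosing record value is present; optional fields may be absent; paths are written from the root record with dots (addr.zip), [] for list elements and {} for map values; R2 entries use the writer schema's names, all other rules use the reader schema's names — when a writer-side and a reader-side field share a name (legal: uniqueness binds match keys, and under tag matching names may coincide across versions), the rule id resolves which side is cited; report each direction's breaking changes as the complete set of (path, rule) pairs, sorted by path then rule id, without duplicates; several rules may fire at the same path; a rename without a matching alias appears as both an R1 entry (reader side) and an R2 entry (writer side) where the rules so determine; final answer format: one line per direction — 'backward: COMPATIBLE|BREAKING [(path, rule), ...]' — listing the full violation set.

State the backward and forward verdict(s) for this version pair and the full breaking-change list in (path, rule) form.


the writer's type comes first in each Ticket pair
backward analysis of Ticket with v2 as reader and v1 as writer:
  severity: no writer-side match
  blob <- blob (bytes -> bytes, writer required)
  verified <- verified (bool -> bool, writer required)
  retries <- retries (int64 -> int64, writer required)
  channel (writer side), unknown to reader
  height (writer side), unknown to reader
  country (writer side), unknown to reader
  seq (writer side), unknown to reader
  violation R2 at channel
  violation R2 at country
  violation R2 at height
  violation R2 at seq
  violation R1 at severity
  => 5 violation(s): backward is BREAKING for Ticket
forward analysis of Ticket with v1 as reader and v2 as writer:
  channel: no writer-side match
  blob <- blob (bytes -> bytes, writer required)
  height: no writer-side match
  country: no writer-side match
  verified <- verified (bool -> bool, writer required)
  retries <- retries (int64 -> int64, writer required)
  seq: no writer-side match
  severity (writer side), unknown to reader
  violation R1 at channel
  violation R1 at height
  violation R2 at severity
  => 3 violation(s): forward is BREAKING for Ticket

backward: BREAKING [(channel, R2), (country, R2), (height, R2), (seq, R2), (severity, R1)]; forward: BREAKING [(channel, R1), (height, R1), (severity, R2)]


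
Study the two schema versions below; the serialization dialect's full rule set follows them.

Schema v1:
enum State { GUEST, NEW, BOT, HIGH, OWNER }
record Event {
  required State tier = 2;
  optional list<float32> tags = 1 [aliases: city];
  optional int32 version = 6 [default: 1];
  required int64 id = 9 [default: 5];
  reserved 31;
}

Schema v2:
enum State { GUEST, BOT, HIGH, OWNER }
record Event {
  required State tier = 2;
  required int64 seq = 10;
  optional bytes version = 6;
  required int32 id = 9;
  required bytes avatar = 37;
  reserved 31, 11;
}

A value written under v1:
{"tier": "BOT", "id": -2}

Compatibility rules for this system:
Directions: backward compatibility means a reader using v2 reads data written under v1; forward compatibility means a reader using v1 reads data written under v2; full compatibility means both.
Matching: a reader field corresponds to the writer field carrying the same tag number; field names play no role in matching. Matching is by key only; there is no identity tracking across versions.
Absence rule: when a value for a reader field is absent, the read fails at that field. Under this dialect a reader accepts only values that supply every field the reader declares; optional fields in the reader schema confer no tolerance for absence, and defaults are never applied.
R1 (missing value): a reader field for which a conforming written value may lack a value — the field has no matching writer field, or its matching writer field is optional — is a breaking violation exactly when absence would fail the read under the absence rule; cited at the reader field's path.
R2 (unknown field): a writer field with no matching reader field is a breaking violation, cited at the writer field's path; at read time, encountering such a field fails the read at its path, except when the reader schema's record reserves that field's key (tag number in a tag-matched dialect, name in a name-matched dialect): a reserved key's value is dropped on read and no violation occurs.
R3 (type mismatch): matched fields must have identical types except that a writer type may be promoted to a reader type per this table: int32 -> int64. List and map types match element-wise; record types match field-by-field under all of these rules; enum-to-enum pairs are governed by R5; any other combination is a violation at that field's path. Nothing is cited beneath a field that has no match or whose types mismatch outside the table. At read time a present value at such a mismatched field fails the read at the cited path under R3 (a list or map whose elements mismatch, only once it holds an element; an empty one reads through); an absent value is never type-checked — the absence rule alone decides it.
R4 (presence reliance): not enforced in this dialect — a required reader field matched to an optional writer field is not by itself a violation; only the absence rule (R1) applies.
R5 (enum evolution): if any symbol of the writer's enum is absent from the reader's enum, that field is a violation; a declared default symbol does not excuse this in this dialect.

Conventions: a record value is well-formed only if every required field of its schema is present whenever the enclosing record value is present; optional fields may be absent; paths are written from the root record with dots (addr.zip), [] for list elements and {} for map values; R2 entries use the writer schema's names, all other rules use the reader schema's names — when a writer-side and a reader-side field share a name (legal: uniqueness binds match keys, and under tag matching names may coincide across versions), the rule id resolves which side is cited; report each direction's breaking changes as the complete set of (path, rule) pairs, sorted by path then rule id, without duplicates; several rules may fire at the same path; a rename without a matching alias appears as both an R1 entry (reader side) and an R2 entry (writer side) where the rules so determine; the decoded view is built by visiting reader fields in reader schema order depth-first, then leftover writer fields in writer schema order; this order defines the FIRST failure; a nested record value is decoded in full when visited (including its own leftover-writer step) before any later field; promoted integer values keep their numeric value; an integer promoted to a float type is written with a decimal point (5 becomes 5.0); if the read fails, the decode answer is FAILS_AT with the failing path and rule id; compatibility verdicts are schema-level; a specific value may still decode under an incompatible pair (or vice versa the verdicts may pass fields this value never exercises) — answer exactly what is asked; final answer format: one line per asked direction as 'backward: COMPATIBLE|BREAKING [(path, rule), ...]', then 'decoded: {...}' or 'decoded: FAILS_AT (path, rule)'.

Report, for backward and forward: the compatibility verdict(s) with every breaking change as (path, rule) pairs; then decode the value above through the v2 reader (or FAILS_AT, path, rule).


the writer's type comes first in each Event pair
backward for Event (reader v2, writer v1):
  tier: State -> State, writer required; from tier
  no writer field matches reader seq
  version: int32 -> bytes, writer optional; from version
  id: int64 -> int32, writer required; from id
  no writer field matches reader avatar
  leftover writer field: tags
  R1 fires at avatar
  R3 fires at id
  R1 fires at seq
  R2 fires at tags
  R5 fires at tier
  R1 fires at version
  R3 fires at version
  => backward: BREAKING (7)
forward for Event (reader v1, writer v2):
  tier: State -> State, writer required; from tier
  no writer field matches reader tags
  version: bytes -> int32, writer optional; from version
  id: int32 -> int64, writer required; from id
  leftover writer field: seq
  leftover writer field: avatar
  R2 fires at avatar
  R2 fires at seq
  R1 fires at tags
  R1 fires at version
  R3 fires at version
  => forward: BREAKING (5)
decoding the Event value with the v2 reader:
  tier := "BOT"
  read fails at seq under R1 (no fill)
  => FAILS_AT (seq, R1)

backward: BREAKING [(avatar, R1), (id, R3), (seq, R1), (tags, R2), (tier, R5), (version, R1), (version, R3)]; forward: BREAKING [(avatar, R2), (seq, R2), (tags, R1), (version, R1), (version, R3)]; decoded: FAILS_AT (seq, R1)


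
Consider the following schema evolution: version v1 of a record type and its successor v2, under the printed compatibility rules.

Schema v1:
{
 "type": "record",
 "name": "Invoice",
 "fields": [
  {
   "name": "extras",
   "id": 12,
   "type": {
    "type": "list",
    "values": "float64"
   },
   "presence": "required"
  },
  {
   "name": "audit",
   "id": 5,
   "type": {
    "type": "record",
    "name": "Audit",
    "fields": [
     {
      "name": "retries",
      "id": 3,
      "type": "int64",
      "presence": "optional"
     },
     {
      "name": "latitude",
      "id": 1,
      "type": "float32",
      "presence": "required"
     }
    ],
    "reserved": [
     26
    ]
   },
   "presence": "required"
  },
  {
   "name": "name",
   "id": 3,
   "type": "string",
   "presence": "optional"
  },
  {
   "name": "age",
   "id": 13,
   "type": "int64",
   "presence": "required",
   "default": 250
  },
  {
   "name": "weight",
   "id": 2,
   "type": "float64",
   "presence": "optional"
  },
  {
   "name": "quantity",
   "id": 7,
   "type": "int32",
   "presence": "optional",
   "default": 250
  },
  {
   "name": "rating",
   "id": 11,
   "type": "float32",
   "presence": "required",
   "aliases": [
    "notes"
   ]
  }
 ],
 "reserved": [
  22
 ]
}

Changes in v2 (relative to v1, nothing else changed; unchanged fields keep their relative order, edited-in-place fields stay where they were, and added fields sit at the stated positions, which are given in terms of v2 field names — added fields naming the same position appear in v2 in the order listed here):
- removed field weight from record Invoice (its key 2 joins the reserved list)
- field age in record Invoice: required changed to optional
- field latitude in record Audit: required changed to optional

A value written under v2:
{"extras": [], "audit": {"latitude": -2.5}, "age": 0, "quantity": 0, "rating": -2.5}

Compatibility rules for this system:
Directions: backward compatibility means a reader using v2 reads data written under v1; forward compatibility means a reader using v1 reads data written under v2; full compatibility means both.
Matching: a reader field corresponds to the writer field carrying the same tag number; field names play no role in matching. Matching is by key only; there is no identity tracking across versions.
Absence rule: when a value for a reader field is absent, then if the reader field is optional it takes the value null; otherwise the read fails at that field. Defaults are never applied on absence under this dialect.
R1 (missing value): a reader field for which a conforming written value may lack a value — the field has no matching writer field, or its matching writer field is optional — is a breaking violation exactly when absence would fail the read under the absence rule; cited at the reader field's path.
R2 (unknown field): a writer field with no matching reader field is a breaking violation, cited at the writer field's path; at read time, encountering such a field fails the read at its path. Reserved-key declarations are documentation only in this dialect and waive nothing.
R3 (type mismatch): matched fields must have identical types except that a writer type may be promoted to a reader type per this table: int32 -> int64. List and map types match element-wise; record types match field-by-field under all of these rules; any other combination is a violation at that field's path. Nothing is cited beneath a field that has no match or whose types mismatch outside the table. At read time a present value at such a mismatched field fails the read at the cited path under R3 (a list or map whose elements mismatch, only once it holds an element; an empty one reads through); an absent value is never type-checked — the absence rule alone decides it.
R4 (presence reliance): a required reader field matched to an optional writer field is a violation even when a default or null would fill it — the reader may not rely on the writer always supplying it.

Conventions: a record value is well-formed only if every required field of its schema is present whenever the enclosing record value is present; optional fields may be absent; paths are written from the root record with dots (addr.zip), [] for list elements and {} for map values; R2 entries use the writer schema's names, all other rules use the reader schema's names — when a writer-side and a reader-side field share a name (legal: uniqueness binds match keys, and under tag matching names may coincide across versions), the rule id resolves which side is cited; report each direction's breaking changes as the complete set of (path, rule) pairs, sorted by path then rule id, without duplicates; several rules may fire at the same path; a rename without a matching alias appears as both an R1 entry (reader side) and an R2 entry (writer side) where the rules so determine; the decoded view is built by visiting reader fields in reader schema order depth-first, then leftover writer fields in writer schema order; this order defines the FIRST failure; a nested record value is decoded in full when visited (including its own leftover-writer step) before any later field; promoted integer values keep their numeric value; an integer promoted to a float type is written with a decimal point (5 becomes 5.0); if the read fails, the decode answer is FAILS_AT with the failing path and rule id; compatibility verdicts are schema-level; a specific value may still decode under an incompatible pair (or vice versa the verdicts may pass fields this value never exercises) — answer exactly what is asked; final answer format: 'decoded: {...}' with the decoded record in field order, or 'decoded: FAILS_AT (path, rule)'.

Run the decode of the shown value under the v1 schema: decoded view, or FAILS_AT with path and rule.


decoded: {"extras": [], "audit": {"retries": null, "latitude": -2.5}, "name": null, "age": 0, "weight": null, "quantity": 0, "rating": -2.5}

in Invoice below, arrows point writer -> reader
decode walk for Invoice under reader schema v1:
  extras := []
  audit.retries := null (missing; optional => null)
  audit.latitude := -2.5
  name := null (missing; optional => null)
  age := 0
  weight := null (missing; optional => null)
  quantity := 0
  rating := -2.5
  => decoded: {"extras": [], "audit": {"retries": null, "latitude": -2.5}, "name": null, "age": 0, "weight": null, "quantity": 0, "rating": -2.5}
the other Invoice changes do not affect what is asked:
  removed field weight from record Invoice (its key 2 joins the reserved list) -> a verdict-level change on Invoice — the shown value reads the same
  field age in record Invoice: required changed to optional -> a verdict-level change on Invoice — the shown value reads the same
  field latitude in record Audit: required changed to optional -> a verdict-level change on Invoice — the shown value reads the same


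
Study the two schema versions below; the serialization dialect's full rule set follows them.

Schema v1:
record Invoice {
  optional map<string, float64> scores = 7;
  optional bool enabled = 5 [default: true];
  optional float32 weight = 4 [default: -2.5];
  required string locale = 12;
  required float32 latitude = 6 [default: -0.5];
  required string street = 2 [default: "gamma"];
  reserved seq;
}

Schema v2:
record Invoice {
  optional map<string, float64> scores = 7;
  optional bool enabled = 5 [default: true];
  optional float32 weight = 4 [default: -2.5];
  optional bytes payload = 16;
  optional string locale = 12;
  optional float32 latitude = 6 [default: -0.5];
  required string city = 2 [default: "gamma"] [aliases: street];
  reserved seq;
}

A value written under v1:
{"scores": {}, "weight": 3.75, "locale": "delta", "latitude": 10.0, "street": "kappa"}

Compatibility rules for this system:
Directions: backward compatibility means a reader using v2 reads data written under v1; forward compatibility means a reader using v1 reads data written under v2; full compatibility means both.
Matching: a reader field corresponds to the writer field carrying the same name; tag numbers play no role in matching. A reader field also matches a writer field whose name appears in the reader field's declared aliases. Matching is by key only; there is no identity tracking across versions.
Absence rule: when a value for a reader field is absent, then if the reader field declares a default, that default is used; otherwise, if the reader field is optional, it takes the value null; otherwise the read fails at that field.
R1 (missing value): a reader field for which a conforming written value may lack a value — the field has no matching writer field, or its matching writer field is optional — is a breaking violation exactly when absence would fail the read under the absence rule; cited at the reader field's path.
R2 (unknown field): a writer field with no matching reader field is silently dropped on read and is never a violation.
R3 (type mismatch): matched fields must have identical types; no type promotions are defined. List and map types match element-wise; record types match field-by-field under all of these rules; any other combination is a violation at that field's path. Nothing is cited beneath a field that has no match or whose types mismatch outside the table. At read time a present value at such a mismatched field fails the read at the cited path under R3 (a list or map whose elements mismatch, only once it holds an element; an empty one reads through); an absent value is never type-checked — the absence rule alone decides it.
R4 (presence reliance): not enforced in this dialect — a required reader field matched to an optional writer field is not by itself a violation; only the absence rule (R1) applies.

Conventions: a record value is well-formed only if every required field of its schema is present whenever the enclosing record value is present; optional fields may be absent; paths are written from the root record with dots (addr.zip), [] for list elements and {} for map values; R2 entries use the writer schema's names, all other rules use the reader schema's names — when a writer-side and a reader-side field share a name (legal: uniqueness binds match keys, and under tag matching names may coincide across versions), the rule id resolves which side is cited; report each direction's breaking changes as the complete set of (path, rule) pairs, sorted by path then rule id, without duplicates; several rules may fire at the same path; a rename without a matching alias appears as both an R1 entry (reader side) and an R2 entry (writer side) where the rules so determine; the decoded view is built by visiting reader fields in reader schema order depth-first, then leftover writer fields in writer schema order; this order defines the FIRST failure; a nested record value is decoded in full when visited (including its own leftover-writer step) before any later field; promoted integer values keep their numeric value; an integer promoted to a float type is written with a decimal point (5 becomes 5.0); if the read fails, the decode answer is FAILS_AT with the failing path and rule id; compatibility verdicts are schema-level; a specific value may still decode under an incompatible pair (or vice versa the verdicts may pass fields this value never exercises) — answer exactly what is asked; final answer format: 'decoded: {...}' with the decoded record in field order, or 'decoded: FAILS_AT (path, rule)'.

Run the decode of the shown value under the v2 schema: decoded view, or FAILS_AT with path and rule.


decoded: {"scores": {}, "enabled": true, "weight": 3.75, "payload": null, "locale": "delta", "latitude": 10.0, "city": "kappa"}

the writer's type comes first in each Invoice pair
decoding the Invoice value with the v2 reader:
  scores := {}
  enabled := true (missing; default applied)
  weight := 3.75
  payload := null (missing; optional => null)
  locale := "delta"
  latitude := 10.0
  city := "kappa" (from writer street)
  => decoded: {"scores": {}, "enabled": true, "weight": 3.75, "payload": null, "locale": "delta", "latitude": 10.0, "city": "kappa"}
the rest of the Invoice diff is inert for this question:
  field locale in record Invoice: required changed to optional -> shifts the Invoice verdicts, not this decode
  field latitude in record Invoice: required changed to optional -> triggers nothing under the printed rules; the Invoice answer is the same either way


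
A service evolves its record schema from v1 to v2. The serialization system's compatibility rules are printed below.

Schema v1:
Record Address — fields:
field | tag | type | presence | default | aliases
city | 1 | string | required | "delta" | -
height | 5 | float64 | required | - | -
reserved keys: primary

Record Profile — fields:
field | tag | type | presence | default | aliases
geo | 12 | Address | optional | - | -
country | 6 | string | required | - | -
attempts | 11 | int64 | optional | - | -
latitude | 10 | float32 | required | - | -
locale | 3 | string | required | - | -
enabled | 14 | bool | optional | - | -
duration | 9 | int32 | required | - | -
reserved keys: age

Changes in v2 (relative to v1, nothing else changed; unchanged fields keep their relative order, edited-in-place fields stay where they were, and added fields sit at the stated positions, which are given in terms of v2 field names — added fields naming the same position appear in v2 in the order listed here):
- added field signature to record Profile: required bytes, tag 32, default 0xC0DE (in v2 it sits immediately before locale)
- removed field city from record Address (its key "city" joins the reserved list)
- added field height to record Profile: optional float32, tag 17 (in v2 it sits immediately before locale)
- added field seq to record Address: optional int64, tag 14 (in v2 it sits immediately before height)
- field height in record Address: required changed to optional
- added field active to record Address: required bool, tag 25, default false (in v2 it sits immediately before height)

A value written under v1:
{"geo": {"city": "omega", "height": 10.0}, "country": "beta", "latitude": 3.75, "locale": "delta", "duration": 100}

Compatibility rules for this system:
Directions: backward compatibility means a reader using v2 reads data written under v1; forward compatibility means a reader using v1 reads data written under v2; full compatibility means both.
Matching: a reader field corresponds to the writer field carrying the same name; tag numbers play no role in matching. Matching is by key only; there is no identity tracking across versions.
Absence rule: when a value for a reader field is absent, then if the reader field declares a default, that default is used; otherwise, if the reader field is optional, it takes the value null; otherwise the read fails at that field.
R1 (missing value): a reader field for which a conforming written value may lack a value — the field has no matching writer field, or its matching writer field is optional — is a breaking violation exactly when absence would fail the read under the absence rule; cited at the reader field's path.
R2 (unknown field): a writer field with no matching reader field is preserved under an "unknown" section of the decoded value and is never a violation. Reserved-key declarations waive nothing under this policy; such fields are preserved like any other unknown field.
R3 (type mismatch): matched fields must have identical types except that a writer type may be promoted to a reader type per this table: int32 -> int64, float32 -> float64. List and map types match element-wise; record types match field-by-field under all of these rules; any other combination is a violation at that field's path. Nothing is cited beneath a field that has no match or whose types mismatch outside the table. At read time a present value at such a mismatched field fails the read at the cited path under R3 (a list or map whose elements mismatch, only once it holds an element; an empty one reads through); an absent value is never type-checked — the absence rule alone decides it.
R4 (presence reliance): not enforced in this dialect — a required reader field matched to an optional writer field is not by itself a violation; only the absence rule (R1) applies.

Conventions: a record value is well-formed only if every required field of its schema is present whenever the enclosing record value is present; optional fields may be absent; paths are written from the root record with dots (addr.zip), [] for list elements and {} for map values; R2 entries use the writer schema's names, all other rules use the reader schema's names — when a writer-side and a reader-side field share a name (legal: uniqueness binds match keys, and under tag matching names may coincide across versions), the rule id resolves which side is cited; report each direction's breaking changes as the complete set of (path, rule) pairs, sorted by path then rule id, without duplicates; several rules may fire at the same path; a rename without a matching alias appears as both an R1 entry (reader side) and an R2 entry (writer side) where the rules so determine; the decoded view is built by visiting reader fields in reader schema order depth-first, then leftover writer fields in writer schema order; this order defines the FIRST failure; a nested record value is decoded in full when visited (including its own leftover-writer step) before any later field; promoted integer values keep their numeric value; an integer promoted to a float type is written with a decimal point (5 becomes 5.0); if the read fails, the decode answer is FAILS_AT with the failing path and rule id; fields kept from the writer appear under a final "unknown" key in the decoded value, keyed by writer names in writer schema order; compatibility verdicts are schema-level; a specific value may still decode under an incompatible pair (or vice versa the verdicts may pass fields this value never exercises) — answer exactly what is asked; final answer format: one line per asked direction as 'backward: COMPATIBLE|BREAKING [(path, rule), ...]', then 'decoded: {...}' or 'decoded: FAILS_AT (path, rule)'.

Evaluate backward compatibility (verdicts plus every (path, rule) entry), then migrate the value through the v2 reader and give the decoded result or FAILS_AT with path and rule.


backward: COMPATIBLE []; decoded: {"geo": {"seq": null, "active": false, "height": 10.0, "unknown": {"city": "omega"}}, "country": "beta", "attempts": null, "latitude": 3.75, "signature": 0xC0DE, "height": null, "locale": "delta", "enabled": null, "duration": 100}

the writer's type comes first in each Profile pair
backward on Profile — v2 reading data written by v1:
  geo: paired with writer geo (Address -> Address; writer optional)
  country: paired with writer country (string -> string; writer required)
  attempts: paired with writer attempts (int64 -> int64; writer optional)
  latitude: paired with writer latitude (float32 -> float32; writer required)
  signature has no writer counterpart
  height has no writer counterpart
  locale: paired with writer locale (string -> string; writer required)
  enabled: paired with writer enabled (bool -> bool; writer optional)
  duration: paired with writer duration (int32 -> int32; writer required)
  geo.seq has no writer counterpart
  geo.active has no writer counterpart
  geo.height: paired with writer geo.height (float64 -> float64; writer required)
  geo.city (writer side), unknown to reader
  => backward verdict for Profile: COMPATIBLE, no violations
migrating the Profile value to v2:
  geo.seq := null (absent, optional -> null)
  geo.active := false (absent -> default)
  geo.height := 10.0
  writer geo.city: kept under "unknown"
  country := "beta"
  attempts := null (absent, optional -> null)
  latitude := 3.75
  signature := 0xC0DE (absent -> default)
  height := null (absent, optional -> null)
  locale := "delta"
  enabled := null (absent, optional -> null)
  duration := 100
  => decoded: {"geo": {"seq": null, "active": false, "height": 10.0, "unknown": {"city": "omega"}}, "country": "beta", "attempts": null, "latitude": 3.75, "signature": 0xC0DE, "height": null, "locale": "delta", "enabled": null, "duration": 100}
ruling out the remaining Profile differences:
  field height in record Address: required changed to optional -> affects forward compatibility only, which is not asked


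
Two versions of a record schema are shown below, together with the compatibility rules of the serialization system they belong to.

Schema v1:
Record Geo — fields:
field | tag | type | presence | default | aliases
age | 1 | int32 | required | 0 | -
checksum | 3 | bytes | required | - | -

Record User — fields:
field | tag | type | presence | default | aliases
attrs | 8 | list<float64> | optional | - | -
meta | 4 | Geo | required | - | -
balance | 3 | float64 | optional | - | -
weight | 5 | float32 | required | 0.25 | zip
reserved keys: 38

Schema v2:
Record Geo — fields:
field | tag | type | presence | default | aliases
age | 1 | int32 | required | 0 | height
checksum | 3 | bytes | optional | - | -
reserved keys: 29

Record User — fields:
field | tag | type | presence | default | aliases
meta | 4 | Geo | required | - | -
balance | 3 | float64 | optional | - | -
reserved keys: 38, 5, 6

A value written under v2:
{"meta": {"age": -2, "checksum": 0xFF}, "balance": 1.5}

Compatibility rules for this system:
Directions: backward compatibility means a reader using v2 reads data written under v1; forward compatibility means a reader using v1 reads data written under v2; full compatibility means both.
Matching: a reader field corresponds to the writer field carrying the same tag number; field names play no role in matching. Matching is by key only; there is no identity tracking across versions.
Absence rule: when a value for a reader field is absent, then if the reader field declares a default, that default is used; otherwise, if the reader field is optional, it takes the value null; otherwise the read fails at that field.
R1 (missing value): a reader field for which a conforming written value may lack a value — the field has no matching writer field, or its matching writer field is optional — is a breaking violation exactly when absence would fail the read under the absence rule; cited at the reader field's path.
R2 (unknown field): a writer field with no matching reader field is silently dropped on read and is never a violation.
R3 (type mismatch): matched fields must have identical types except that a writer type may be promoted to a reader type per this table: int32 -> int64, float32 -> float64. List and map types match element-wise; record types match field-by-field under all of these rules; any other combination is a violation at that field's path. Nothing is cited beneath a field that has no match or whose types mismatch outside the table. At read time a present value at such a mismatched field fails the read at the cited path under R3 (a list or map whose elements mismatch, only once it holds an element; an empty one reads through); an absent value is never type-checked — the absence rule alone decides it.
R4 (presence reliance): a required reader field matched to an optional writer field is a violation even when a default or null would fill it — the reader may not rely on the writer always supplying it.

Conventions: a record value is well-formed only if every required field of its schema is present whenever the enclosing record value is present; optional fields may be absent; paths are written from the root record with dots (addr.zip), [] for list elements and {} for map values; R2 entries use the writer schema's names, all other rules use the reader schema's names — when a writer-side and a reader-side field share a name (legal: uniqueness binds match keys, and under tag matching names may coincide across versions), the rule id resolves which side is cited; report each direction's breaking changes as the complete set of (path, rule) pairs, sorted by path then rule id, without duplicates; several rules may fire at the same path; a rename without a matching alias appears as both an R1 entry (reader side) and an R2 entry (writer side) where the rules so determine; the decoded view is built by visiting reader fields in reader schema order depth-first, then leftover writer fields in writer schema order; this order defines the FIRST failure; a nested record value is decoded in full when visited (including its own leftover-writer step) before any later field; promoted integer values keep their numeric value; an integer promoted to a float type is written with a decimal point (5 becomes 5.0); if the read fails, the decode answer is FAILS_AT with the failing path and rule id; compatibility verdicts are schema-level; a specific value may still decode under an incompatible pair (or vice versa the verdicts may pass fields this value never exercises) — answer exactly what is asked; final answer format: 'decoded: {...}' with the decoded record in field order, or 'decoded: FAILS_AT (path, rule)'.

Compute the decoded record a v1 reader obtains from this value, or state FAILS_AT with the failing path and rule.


decoded: {"attrs": null, "meta": {"age": -2, "checksum": 0xFF}, "balance": 1.5, "weight": 0.25}

each type pair in User: writer, then reader
migrating the User value to v1:
  attrs := null (absent, optional -> null)
  meta.age := -2
  meta.checksum := 0xFF
  balance := 1.5
  weight := 0.25 (absent -> default)
  => decoded: {"attrs": null, "meta": {"age": -2, "checksum": 0xFF}, "balance": 1.5, "weight": 0.25}
ruling out the remaining User differences:
  removed field attrs from record User -> no rule fires on it and the decoded User view is identical with or without it
  field checksum in record Geo: required changed to optional -> affects the rule determinations only; this particular User value decodes identically
  removed field weight from record User (its key 5 joins the reserved list) -> no rule fires on it and the decoded User view is identical with or without it


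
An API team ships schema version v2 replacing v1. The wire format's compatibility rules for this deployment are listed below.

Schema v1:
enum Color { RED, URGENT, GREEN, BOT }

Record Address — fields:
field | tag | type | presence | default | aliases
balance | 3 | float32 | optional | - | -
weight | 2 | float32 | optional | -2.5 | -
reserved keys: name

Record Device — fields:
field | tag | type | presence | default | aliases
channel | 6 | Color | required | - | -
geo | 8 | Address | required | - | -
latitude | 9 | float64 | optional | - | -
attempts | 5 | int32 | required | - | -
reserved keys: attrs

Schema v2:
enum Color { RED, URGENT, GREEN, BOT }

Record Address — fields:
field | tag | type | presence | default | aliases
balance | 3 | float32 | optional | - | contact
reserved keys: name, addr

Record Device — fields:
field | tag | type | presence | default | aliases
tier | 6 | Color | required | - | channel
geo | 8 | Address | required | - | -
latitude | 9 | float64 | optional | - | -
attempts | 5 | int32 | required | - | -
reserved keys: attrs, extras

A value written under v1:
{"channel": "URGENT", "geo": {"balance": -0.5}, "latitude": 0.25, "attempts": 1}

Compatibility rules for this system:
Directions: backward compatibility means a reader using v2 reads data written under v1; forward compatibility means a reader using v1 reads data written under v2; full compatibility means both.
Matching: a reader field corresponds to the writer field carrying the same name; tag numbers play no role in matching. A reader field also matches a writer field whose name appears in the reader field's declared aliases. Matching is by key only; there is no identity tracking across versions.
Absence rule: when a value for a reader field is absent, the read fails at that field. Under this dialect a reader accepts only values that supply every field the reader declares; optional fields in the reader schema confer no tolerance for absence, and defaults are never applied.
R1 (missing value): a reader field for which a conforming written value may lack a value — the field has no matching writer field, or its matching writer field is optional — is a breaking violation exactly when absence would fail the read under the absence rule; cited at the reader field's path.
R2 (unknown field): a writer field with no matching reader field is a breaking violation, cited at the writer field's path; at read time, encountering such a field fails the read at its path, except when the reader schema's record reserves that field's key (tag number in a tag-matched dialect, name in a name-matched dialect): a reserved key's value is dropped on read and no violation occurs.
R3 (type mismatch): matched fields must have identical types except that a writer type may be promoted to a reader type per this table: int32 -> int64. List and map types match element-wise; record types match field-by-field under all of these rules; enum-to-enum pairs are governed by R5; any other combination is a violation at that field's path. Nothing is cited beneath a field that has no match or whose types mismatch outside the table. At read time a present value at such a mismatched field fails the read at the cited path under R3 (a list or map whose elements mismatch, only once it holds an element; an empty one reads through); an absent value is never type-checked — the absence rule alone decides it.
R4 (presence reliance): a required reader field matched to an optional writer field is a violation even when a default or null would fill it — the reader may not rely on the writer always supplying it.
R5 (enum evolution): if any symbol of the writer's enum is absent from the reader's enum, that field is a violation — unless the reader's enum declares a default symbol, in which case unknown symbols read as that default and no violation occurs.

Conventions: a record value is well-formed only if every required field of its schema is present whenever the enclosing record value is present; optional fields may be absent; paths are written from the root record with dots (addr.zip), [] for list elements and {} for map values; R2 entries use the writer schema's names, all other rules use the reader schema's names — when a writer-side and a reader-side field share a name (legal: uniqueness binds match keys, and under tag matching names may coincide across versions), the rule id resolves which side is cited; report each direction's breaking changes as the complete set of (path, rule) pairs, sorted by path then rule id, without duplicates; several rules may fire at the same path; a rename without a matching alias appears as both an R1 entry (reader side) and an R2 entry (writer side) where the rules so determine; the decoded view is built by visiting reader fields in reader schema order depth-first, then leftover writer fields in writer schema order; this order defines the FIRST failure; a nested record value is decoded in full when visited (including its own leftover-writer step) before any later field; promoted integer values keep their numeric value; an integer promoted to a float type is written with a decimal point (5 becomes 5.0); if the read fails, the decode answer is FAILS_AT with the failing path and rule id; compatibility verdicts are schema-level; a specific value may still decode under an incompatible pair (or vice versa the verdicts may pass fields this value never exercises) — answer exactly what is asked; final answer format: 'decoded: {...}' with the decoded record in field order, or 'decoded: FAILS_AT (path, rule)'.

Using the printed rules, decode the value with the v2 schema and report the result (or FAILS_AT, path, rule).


decoded: {"tier": "URGENT", "geo": {"balance": -0.5}, "latitude": 0.25, "attempts": 1}

arrows below run writer -> reader for Device
decode (reader v2):
  tier := "URGENT" (from writer channel)
  geo.balance := -0.5
  latitude := 0.25
  attempts := 1
  => decoded: {"tier": "URGENT", "geo": {"balance": -0.5}, "latitude": 0.25, "attempts": 1}
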